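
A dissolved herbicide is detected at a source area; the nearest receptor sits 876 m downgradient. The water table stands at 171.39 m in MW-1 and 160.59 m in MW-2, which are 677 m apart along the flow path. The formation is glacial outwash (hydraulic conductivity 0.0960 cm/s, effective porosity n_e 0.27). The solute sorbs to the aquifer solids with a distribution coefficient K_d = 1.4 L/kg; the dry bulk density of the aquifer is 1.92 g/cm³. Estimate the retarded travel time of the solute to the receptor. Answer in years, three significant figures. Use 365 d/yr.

Hydraulic gradient i = (171.39 − 160.59) / 677 = 10.80 / 677 = 0.01595
K = 0.0960 cm/s × 864 = 82.94 m/d
Specific discharge q = 82.94 × 0.01595 = 1.323 m/d
Average linear velocity = 1.323 / 0.27 = 4.901 m/d
Retardation R = 1 + ρ_b·K_d/n = 1 + 1.92×1.4/0.27 = 10.96
Contaminant velocity v_c = v/R = 4.901/10.96 = 0.4473 m/d
t = L/v_c = 876/0.4473 = 1958 d
   = 1958/365 = 5.37 yr

5.37 years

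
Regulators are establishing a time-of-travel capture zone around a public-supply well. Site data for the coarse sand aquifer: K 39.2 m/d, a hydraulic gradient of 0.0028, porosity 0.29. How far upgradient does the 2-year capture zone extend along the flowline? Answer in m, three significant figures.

Darcy flux q = K·i = 39.2 × 0.0028 = 0.1098 m/d
v_s = q/n_e = 0.1098/0.29 = 0.3785 m/d
T = 2 yr × 365 = 730 d
L = v × T = 0.3785 × 730 = 276.3 m

276 m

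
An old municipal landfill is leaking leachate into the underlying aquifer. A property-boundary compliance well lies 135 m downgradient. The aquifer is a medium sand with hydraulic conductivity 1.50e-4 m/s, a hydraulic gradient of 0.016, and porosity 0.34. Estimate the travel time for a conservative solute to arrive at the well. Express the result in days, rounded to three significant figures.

221 days

K = 1.50e-4 m/s × 86400 s/d = 12.96 m/d
Specific discharge q = 12.96 × 0.016 = 0.2074 m/d
Seepage velocity v = q / n = 0.2074 / 0.34 = 0.6099 m/d
t = L / v = 135 / 0.6099 = 221.4 d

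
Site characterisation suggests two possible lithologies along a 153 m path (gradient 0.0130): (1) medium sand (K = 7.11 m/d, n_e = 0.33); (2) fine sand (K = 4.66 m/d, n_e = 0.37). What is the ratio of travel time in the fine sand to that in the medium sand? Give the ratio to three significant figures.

1.71

Unit 1 (medium sand): v = 7.11×0.013/0.33 = 0.2801 m/d, t = 153/0.2801 = 546.3 d
Unit 2 (fine sand): v = 4.66×0.013/0.37 = 0.1637 m/d, t = 153/0.1637 = 934.5 d
t(fine sand) / t(medium sand) = 934.5/546.3 = 1.71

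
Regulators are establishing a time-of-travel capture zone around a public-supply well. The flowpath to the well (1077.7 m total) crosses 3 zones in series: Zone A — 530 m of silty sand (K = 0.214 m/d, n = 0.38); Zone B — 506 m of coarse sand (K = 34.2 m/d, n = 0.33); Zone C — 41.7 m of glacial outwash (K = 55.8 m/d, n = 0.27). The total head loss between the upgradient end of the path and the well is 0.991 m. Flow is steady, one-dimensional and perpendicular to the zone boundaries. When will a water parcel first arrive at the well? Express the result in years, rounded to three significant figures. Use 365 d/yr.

2620 years

Steady 1-D flow in series ⇒ the Darcy flux q is identical in every zone and the zone head losses add (resistances L/K in series).
Σ(L/K) = 530/0.214 + 506/34.2 + 41.7/55.8 = 2477 + 14.80 + 0.7473 = 2492 d
q = ΔH / Σ(L/K) = 0.991 / 2492 = 3.976e-4 m/d (same in every zone)
Zone A: v = q/n = 3.976e-4/0.38 = 0.001046 m/d → t_A = 530/0.001046 = 506500 d
Zone B: v = q/n = 3.976e-4/0.33 = 0.001205 m/d → t_B = 506/0.001205 = 419900 d
Zone C: v = q/n = 3.976e-4/0.27 = 0.001473 m/d → t_C = 41.7/0.001473 = 28310 d
Total t = 506500 + 419900 + 28310 = 954700 d
   = 954700 / 365 = 2620 yr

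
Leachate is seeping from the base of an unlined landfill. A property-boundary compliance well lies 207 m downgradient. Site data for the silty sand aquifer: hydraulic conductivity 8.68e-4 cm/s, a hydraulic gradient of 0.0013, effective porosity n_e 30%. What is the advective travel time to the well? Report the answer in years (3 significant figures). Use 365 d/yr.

K = 8.68e-4 cm/s × 864 = 0.7500 m/d
q = Ki = 0.7500 × 0.0013 = 9.749e-4 m/d
v = Ki/n = 0.7500·0.0013/0.30 = 0.003250 m/d
t = L / v = 207 / 0.003250 = 63700 d
   = 63700 / 365 = 175 yr

175 years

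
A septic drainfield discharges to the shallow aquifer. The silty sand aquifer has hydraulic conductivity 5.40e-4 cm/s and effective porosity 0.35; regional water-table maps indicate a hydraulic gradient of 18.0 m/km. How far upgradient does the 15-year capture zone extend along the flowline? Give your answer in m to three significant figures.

K = 5.40e-4 cm/s × 864 = 0.4666 m/d
Darcy flux q = K·i = 0.4666 × 0.018 = 0.008398 m/d
Seepage velocity v = q / n = 0.008398 / 0.35 = 0.02399 m/d
T = 15 yr × 365 = 5475 d
L = v × T = 0.02399 × 5475 = 131.4 m

131 m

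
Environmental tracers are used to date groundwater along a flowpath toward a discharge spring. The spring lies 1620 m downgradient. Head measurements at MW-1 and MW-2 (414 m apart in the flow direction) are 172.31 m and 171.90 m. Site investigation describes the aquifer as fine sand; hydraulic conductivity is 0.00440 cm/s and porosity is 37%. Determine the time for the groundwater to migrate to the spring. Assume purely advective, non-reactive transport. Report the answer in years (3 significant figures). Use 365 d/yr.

Hydraulic gradient i = (172.31 − 171.90) / 414 = 0.41 / 414 = 9.903e-4
K = 0.00440 cm/s × 864 = 3.802 m/d
Darcy flux q = K·i = 3.802 × 9.903e-4 = 0.003765 m/d
Average linear velocity = 0.003765 / 0.37 = 0.01018 m/d
t = L / v = 1620 / 0.01018 = 159200 d
   = 159200 / 365 = 436 yr

436 years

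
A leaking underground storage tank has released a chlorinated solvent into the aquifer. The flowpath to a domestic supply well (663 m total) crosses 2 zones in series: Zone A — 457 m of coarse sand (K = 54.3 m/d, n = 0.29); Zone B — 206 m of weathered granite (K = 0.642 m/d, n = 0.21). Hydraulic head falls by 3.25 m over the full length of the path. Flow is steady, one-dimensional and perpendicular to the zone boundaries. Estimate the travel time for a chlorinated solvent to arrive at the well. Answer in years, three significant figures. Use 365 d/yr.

48.8 years

Steady 1-D flow in series ⇒ the Darcy flux q is identical in every zone and the zone head losses add (resistances L/K in series).
Σ(L/K) = 457/54.3 + 206/0.642 = 8.416 + 320.9 = 329.3 d
q = ΔH / Σ(L/K) = 3.25 / 329.3 = 0.009870 m/d (same in every zone)
Zone A: v = q/n = 0.009870/0.29 = 0.03403 m/d → t_A = 457/0.03403 = 13430 d
Zone B: v = q/n = 0.009870/0.21 = 0.04700 m/d → t_B = 206/0.04700 = 4383 d
Total t = 13430 + 4383 = 17810 d
   = 17810 / 365 = 48.8 yr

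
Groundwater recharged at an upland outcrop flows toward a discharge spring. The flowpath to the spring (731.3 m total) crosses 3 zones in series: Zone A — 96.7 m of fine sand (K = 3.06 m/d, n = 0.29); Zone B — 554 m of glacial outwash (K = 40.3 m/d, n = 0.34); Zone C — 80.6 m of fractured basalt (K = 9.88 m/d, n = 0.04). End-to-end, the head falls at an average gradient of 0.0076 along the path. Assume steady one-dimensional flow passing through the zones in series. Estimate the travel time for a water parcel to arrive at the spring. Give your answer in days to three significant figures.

Continuity: the same q passes through each zone, so ΔH = q·Σ(L_j/K_j) — the zones act as resistances in series.
Σ(L/K) = 96.7/3.06 + 554/40.3 + 80.6/9.88 = 31.60 + 13.75 + 8.158 = 53.51 d
K_eq = L_total / Σ(L/K) = 731.3 / 53.51 = 13.67 m/d
q = K_eq · i = 13.67 × 0.0076 = 0.1039 m/d (same in every zone)
Zone A: v = q/n = 0.1039/0.29 = 0.3582 m/d → t_A = 96.7/0.3582 = 270.0 d
Zone B: v = q/n = 0.1039/0.34 = 0.3055 m/d → t_B = 554/0.3055 = 1813 d
Zone C: v = q/n = 0.1039/0.04 = 2.597 m/d → t_C = 80.6/2.597 = 31.04 d
Total t = 270.0 + 1813 + 31.04 = 2114 d

2110 days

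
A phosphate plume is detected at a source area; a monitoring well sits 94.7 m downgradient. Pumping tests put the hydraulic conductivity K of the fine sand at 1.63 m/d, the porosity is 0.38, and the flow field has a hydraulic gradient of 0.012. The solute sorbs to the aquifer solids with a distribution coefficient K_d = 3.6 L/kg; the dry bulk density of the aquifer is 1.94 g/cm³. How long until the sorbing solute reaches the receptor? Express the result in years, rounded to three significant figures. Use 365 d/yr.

Darcy flux q = K·i = 1.63 × 0.012 = 0.01956 m/d
Average linear velocity = 0.01956 / 0.38 = 0.05147 m/d
Retardation R = 1 + ρ_b·K_d/n = 1 + 1.94×3.6/0.38 = 19.38
Contaminant velocity v_c = v/R = 0.05147/19.38 = 0.002656 m/d
t = L/v_c = 94.7/0.002656 = 35650 d
   = 35650/365 = 97.7 yr

97.7 years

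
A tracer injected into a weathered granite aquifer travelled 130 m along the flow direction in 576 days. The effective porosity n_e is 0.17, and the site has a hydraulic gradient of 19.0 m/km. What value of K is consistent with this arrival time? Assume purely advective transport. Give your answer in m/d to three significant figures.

2.02 m/d

v = L / t = 130 / 576 = 0.2257 m/d
K = v · n / i = 0.2257 × 0.17 / 0.019 = 2.02 m/d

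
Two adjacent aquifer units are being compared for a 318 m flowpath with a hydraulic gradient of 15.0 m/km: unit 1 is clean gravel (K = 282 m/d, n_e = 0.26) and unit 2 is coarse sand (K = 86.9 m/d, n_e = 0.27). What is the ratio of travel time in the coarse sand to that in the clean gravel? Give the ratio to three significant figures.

Unit 1 (clean gravel): v = 282×0.015/0.26 = 16.27 m/d, t = 318/16.27 = 19.55 d
Unit 2 (coarse sand): v = 86.9×0.015/0.27 = 4.828 m/d, t = 318/4.828 = 65.87 d
t(coarse sand) / t(clean gravel) = 65.87/19.55 = 3.37

3.37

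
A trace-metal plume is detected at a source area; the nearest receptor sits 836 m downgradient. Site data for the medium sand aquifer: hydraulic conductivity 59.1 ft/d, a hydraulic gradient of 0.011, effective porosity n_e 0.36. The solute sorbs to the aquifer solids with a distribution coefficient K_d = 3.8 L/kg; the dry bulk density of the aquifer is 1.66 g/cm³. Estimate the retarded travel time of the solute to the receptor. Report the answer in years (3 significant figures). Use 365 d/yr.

77.1 years

K = 59.1 ft/d × 0.3048 = 18.01 m/d
q = Ki = 18.01 × 0.011 = 0.1982 m/d
v = Ki/n = 18.01·0.011/0.36 = 0.5504 m/d
Retardation R = 1 + ρ_b·K_d/n = 1 + 1.66×3.8/0.36 = 18.52
Contaminant velocity v_c = v/R = 0.5504/18.52 = 0.02972 m/d
t = L/v_c = 836/0.02972 = 28130 d
   = 28130/365 = 77.1 yr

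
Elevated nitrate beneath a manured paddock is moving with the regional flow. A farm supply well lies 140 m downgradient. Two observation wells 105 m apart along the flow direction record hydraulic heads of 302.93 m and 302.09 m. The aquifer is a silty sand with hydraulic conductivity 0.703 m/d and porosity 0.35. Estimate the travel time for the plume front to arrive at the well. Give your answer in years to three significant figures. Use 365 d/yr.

23.9 years

Hydraulic gradient i = (302.93 − 302.09) / 105 = 0.84 / 105 = 0.008000
q = Ki = 0.703 × 0.008000 = 0.005624 m/d
Seepage velocity v = q / n = 0.005624 / 0.35 = 0.01607 m/d
t = L / v = 140 / 0.01607 = 8713 d
   = 8713 / 365 = 23.9 yr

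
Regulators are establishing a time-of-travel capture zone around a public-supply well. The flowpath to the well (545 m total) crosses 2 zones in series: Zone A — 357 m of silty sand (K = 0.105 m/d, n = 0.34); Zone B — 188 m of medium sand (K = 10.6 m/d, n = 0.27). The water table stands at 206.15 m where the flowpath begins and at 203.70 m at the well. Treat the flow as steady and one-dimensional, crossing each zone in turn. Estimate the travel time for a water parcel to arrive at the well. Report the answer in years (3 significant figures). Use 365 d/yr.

Total head drop ΔH = 206.15 − 203.70 = 2.45 m
Steady 1-D flow in series ⇒ the Darcy flux q is identical in every zone and the zone head losses add (resistances L/K in series).
Σ(L/K) = 357/0.105 + 188/10.6 = 3400 + 17.74 = 3418 d
q = ΔH / Σ(L/K) = 2.45 / 3418 = 7.168e-4 m/d (same in every zone)
Zone A: v = q/n = 7.168e-4/0.34 = 0.002108 m/d → t_A = 357/0.002108 = 169300 d
Zone B: v = q/n = 7.168e-4/0.27 = 0.002655 m/d → t_B = 188/0.002655 = 70810 d
Total t = 169300 + 70810 = 240100 d
   = 240100 / 365 = 658 yr

658 years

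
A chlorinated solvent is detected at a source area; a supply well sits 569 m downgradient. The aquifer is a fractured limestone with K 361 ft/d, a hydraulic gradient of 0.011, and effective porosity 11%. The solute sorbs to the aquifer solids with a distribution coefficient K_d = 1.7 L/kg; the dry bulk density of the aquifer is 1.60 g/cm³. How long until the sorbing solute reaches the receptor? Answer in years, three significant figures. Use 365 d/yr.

3.64 years

K = 361 ft/d × 0.3048 = 110.0 m/d
q = Ki = 110.0 × 0.011 = 1.210 m/d
v = Ki/n = 110.0·0.011/0.11 = 11.00 m/d
Retardation R = 1 + ρ_b·K_d/n = 1 + 1.60×1.7/0.11 = 25.73
Contaminant velocity v_c = v/R = 11.00/25.73 = 0.4277 m/d
t = L/v_c = 569/0.4277 = 1330 d
   = 1330/365 = 3.64 yr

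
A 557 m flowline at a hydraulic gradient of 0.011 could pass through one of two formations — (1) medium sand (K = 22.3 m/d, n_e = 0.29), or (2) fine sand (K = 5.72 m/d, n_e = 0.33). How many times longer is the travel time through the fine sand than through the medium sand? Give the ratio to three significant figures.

Unit 1 (medium sand): v = 22.3×0.011/0.29 = 0.8459 m/d, t = 557/0.8459 = 658.5 d
Unit 2 (fine sand): v = 5.72×0.011/0.33 = 0.1907 m/d, t = 557/0.1907 = 2921 d
t(fine sand) / t(medium sand) = 2921/658.5 = 4.44

4.44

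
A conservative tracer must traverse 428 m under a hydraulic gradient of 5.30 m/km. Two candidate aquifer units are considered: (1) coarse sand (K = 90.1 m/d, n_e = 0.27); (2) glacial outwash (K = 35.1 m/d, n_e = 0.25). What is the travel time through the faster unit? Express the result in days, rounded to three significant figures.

Unit 1 (coarse sand): v = 90.1×0.0053/0.27 = 1.769 m/d, t = 428/1.769 = 242.0 d
Unit 2 (glacial outwash): v = 35.1×0.0053/0.25 = 0.7441 m/d, t = 428/0.7441 = 575.2 d
Faster unit: t = 242 d

242 days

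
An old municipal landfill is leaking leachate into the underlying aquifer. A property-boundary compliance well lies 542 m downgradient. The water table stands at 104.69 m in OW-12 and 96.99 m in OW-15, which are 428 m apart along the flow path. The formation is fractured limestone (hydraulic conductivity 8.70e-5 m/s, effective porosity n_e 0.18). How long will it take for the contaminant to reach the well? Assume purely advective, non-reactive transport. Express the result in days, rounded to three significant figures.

Hydraulic gradient i = (104.69 − 96.99) / 428 = 7.70 / 428 = 0.01799
K = 8.70e-5 m/s × 86400 s/d = 7.517 m/d
q = Ki = 7.517 × 0.01799 = 0.1352 m/d
Seepage velocity v = q / n = 0.1352 / 0.18 = 0.7513 m/d
t = L / v = 542 / 0.7513 = 721.4 d

721 days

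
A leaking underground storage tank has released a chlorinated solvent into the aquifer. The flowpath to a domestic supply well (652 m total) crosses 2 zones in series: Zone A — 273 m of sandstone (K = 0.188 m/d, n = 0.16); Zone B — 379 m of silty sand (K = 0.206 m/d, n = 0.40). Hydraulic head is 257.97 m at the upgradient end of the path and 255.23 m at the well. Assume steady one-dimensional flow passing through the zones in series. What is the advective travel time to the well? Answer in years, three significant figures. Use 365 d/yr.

Total head drop ΔH = 257.97 − 255.23 = 2.74 m
Continuity: the same q passes through each zone, so ΔH = q·Σ(L_j/K_j) — the zones act as resistances in series.
Σ(L/K) = 273/0.188 + 379/0.206 = 1452 + 1840 = 3292 d
q = ΔH / Σ(L/K) = 2.74 / 3292 = 8.323e-4 m/d (same in every zone)
Zone A: v = q/n = 8.323e-4/0.16 = 0.005202 m/d → t_A = 273/0.005202 = 52480 d
Zone B: v = q/n = 8.323e-4/0.40 = 0.002081 m/d → t_B = 379/0.002081 = 182100 d
Total t = 52480 + 182100 = 234600 d
   = 234600 / 365 = 643 yr

643 years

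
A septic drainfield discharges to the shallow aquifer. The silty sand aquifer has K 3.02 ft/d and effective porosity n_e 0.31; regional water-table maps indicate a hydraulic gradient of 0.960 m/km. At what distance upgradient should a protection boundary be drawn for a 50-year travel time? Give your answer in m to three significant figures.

52.0 m

K = 3.02 ft/d × 0.3048 = 0.9205 m/d
Specific discharge q = 0.9205 × 9.6e-4 = 8.837e-4 m/d
Average linear velocity = 8.837e-4 / 0.31 = 0.002851 m/d
T = 50 yr × 365 = 18250 d
L = v × T = 0.002851 × 18250 = 52.02 m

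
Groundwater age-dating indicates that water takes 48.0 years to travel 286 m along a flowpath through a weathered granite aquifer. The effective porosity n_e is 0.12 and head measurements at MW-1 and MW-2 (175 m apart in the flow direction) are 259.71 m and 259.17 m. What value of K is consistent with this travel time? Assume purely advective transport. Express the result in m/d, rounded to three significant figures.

Hydraulic gradient i = (259.71 − 259.17) / 175 = 0.54 / 175 = 0.003086
t = 48.0 years = 17520 d
v = L / t = 286 / 17520 = 0.01632 m/d
K = v · n / i = 0.01632 × 0.12 / 0.003086 = 0.635 m/d

0.635 m/d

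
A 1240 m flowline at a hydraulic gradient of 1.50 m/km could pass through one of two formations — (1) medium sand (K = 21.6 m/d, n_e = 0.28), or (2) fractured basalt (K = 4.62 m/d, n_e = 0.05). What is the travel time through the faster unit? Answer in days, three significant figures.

8950 days

Unit 1 (medium sand): v = 21.6×0.0015/0.28 = 0.1157 m/d, t = 1240/0.1157 = 10720 d
Unit 2 (fractured basalt): v = 4.62×0.0015/0.05 = 0.1386 m/d, t = 1240/0.1386 = 8947 d
Faster unit: t = 8950 d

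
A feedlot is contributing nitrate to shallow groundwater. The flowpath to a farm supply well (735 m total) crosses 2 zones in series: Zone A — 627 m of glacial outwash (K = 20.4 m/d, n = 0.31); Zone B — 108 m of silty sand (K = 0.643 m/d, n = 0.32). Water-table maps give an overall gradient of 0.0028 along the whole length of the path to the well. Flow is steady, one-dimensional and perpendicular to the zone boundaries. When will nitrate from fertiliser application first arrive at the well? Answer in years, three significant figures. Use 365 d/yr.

Continuity: the same q passes through each zone, so ΔH = q·Σ(L_j/K_j) — the zones act as resistances in series.
Σ(L/K) = 627/20.4 + 108/0.643 = 30.74 + 168.0 = 198.7 d
K_eq = L_total / Σ(L/K) = 735 / 198.7 = 3.699 m/d
q = K_eq · i = 3.699 × 0.0028 = 0.01036 m/d (same in every zone)
Zone A: v = q/n = 0.01036/0.31 = 0.03341 m/d → t_A = 627/0.03341 = 18770 d
Zone B: v = q/n = 0.01036/0.32 = 0.03237 m/d → t_B = 108/0.03237 = 3337 d
Total t = 18770 + 3337 = 22100 d
   = 22100 / 365 = 60.6 yr

60.6 years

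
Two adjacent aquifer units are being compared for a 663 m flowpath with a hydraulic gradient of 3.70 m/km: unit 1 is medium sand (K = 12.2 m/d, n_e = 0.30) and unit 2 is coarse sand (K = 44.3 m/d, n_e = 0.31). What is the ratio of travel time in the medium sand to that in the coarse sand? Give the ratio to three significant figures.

3.51

Unit 1 (medium sand): v = 12.2×0.0037/0.30 = 0.1505 m/d, t = 663/0.1505 = 4406 d
Unit 2 (coarse sand): v = 44.3×0.0037/0.31 = 0.5287 m/d, t = 663/0.5287 = 1254 d
t(medium sand) / t(coarse sand) = 4406/1254 = 3.51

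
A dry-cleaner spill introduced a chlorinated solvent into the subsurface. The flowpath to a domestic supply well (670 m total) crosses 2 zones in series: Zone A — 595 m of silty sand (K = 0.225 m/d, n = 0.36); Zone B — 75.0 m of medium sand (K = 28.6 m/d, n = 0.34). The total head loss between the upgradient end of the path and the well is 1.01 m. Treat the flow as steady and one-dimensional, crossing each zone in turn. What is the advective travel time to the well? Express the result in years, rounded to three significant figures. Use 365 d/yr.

1720 years

Steady 1-D flow in series ⇒ the Darcy flux q is identical in every zone and the zone head losses add (resistances L/K in series).
Σ(L/K) = 595/0.225 + 75.0/28.6 = 2644 + 2.622 = 2647 d
q = ΔH / Σ(L/K) = 1.01 / 2647 = 3.816e-4 m/d (same in every zone)
Zone A: v = q/n = 3.816e-4/0.36 = 0.001060 m/d → t_A = 595/0.001060 = 561400 d
Zone B: v = q/n = 3.816e-4/0.34 = 0.001122 m/d → t_B = 75.0/0.001122 = 66830 d
Total t = 561400 + 66830 = 628200 d
   = 628200 / 365 = 1720 yr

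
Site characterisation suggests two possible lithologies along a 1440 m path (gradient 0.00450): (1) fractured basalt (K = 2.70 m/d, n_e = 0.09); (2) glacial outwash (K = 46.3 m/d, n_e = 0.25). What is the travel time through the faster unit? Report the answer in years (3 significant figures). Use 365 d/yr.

4.73 years

Unit 1 (fractured basalt): v = 2.70×0.0045/0.09 = 0.1350 m/d, t = 1440/0.1350 = 10670 d
Unit 2 (glacial outwash): v = 46.3×0.0045/0.25 = 0.8334 m/d, t = 1440/0.8334 = 1728 d
Faster: 1728 d / 365 = 4.73 yr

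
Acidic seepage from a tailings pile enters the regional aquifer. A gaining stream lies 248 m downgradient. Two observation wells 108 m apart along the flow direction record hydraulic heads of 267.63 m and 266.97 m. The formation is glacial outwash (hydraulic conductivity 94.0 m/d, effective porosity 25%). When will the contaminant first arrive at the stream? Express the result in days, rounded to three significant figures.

Hydraulic gradient i = (267.63 − 266.97) / 108 = 0.66 / 108 = 0.006111
q = Ki = 94.0 × 0.006111 = 0.5744 m/d
v = Ki/n = 94.0·0.006111/0.25 = 2.298 m/d
t = L / v = 248 / 2.298 = 107.9 d

108 days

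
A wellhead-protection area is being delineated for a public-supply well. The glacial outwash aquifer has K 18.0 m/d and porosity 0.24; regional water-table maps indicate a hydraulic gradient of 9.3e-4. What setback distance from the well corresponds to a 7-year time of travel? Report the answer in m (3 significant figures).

178 m

Specific discharge q = 18.0 × 9.3e-4 = 0.01674 m/d
Seepage velocity v = q / n = 0.01674 / 0.24 = 0.06975 m/d
T = 7 yr × 365 = 2555 d
L = v × T = 0.06975 × 2555 = 178.2 m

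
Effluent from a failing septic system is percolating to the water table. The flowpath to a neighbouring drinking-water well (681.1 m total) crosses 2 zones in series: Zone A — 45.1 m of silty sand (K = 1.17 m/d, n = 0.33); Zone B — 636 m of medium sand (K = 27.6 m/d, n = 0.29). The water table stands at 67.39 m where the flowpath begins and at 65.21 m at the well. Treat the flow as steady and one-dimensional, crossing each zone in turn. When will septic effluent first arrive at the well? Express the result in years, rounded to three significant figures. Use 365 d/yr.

15.4 years

Total head drop ΔH = 67.39 − 65.21 = 2.18 m
Steady 1-D flow in series ⇒ the Darcy flux q is identical in every zone and the zone head losses add (resistances L/K in series).
Σ(L/K) = 45.1/1.17 + 636/27.6 = 38.55 + 23.04 = 61.59 d
q = ΔH / Σ(L/K) = 2.18 / 61.59 = 0.03540 m/d (same in every zone)
Zone A: v = q/n = 0.03540/0.33 = 0.1073 m/d → t_A = 45.1/0.1073 = 420.5 d
Zone B: v = q/n = 0.03540/0.29 = 0.1221 m/d → t_B = 636/0.1221 = 5211 d
Total t = 420.5 + 5211 = 5631 d
   = 5631 / 365 = 15.4 yr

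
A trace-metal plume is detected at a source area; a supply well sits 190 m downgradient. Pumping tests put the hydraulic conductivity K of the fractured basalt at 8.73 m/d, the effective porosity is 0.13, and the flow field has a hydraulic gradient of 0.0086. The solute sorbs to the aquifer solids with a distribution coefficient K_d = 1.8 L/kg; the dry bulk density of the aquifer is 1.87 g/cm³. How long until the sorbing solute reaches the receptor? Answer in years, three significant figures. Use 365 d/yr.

q = Ki = 8.73 × 0.0086 = 0.07508 m/d
Average linear velocity = 0.07508 / 0.13 = 0.5775 m/d
Retardation R = 1 + ρ_b·K_d/n = 1 + 1.87×1.8/0.13 = 26.89
Contaminant velocity v_c = v/R = 0.5775/26.89 = 0.02148 m/d
t = L/v_c = 190/0.02148 = 8847 d
   = 8847/365 = 24.2 yr

24.2 years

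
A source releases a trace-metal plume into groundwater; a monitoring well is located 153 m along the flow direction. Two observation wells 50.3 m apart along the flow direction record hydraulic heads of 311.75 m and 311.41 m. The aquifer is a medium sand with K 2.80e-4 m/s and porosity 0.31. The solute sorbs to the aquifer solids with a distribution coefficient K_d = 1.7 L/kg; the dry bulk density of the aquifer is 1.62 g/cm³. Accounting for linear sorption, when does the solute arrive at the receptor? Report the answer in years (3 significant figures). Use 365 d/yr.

7.85 years

Hydraulic gradient i = (311.75 − 311.41) / 50.3 = 0.34 / 50.3 = 0.006759
K = 2.80e-4 m/s × 86400 s/d = 24.19 m/d
Specific discharge q = 24.19 × 0.006759 = 0.1635 m/d
Average linear velocity = 0.1635 / 0.31 = 0.5275 m/d
Retardation R = 1 + ρ_b·K_d/n = 1 + 1.62×1.7/0.31 = 9.884
Contaminant velocity v_c = v/R = 0.5275/9.884 = 0.05337 m/d
t = L/v_c = 153/0.05337 = 2867 d
   = 2867/365 = 7.85 yr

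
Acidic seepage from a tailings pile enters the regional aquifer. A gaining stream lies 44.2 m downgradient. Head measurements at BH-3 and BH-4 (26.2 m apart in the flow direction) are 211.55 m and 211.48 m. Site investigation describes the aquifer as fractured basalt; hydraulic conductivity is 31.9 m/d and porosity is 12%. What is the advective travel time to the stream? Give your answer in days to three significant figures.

Hydraulic gradient i = (211.55 − 211.48) / 26.2 = 0.07 / 26.2 = 0.002672
q = Ki = 31.9 × 0.002672 = 0.08523 m/d
v_s = q/n_e = 0.08523/0.12 = 0.7102 m/d
t = L / v = 44.2 / 0.7102 = 62.23 d

62.2 days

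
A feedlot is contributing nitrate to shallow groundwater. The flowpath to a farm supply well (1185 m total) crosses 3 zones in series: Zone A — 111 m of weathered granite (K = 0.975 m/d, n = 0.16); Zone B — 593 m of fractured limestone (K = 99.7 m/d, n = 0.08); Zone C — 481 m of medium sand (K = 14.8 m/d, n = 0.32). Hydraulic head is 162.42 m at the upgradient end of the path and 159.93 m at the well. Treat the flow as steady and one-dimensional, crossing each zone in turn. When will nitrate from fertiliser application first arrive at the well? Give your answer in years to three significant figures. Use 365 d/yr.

Total head drop ΔH = 162.42 − 159.93 = 2.49 m
Continuity: the same q passes through each zone, so ΔH = q·Σ(L_j/K_j) — the zones act as resistances in series.
Σ(L/K) = 111/0.975 + 593/99.7 + 481/14.8 = 113.8 + 5.948 + 32.50 = 152.3 d
q = ΔH / Σ(L/K) = 2.49 / 152.3 = 0.01635 m/d (same in every zone)
Zone A: v = q/n = 0.01635/0.16 = 0.1022 m/d → t_A = 111/0.1022 = 1086 d
Zone B: v = q/n = 0.01635/0.08 = 0.2044 m/d → t_B = 593/0.2044 = 2902 d
Zone C: v = q/n = 0.01635/0.32 = 0.05109 m/d → t_C = 481/0.05109 = 9414 d
Total t = 1086 + 2902 + 9414 = 13400 d
   = 13400 / 365 = 36.7 yr

36.7 years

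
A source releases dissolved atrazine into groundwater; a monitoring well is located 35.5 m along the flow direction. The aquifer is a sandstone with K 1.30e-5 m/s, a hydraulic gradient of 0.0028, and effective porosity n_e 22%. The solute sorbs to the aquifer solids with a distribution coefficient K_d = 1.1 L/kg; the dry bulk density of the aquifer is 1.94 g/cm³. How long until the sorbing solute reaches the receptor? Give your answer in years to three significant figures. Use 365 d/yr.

K = 1.30e-5 m/s × 86400 s/d = 1.123 m/d
Specific discharge q = 1.123 × 0.0028 = 0.003145 m/d
Seepage velocity v = q / n = 0.003145 / 0.22 = 0.01430 m/d
Retardation R = 1 + ρ_b·K_d/n = 1 + 1.94×1.1/0.22 = 10.70
Contaminant velocity v_c = v/R = 0.01430/10.70 = 0.001336 m/d
t = L/v_c = 35.5/0.001336 = 26570 d
   = 26570/365 = 72.8 yr

72.8 years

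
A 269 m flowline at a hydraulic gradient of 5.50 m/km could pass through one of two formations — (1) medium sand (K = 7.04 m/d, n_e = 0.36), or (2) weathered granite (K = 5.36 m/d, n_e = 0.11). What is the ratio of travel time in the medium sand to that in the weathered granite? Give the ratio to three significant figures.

2.49

Unit 1 (medium sand): v = 7.04×0.0055/0.36 = 0.1076 m/d, t = 269/0.1076 = 2501 d
Unit 2 (weathered granite): v = 5.36×0.0055/0.11 = 0.2680 m/d, t = 269/0.2680 = 1004 d
t(medium sand) / t(weathered granite) = 2501/1004 = 2.49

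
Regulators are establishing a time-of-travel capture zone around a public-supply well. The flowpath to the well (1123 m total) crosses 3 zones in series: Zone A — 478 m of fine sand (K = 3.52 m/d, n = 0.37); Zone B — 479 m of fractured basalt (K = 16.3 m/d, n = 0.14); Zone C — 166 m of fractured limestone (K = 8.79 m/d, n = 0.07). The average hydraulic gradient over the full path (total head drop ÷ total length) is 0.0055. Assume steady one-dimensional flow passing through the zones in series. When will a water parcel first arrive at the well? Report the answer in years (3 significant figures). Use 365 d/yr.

20.9 years

For zones in series the flux q is common to all zones; the equivalent conductivity is the harmonic (thickness-weighted) mean, K_eq = L_total / Σ(L_j/K_j).
Σ(L/K) = 478/3.52 + 479/16.3 + 166/8.79 = 135.8 + 29.39 + 18.89 = 184.1 d
K_eq = L_total / Σ(L/K) = 1123 / 184.1 = 6.101 m/d
q = K_eq · i = 6.101 × 0.0055 = 0.03356 m/d (same in every zone)
Zone A: v = q/n = 0.03356/0.37 = 0.09069 m/d → t_A = 478/0.09069 = 5271 d
Zone B: v = q/n = 0.03356/0.14 = 0.2397 m/d → t_B = 479/0.2397 = 1998 d
Zone C: v = q/n = 0.03356/0.07 = 0.4794 m/d → t_C = 166/0.4794 = 346.3 d
Total t = 5271 + 1998 + 346.3 = 7615 d
   = 7615 / 365 = 20.9 yr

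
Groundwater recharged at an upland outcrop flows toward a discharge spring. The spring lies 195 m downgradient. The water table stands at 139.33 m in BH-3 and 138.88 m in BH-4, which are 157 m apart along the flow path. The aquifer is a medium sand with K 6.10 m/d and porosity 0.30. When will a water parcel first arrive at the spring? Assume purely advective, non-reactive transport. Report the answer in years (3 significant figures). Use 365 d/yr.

Hydraulic gradient i = (139.33 − 138.88) / 157 = 0.45 / 157 = 0.002866
Darcy flux q = K·i = 6.10 × 0.002866 = 0.01748 m/d
v = Ki/n = 6.10·0.002866/0.30 = 0.05828 m/d
t = L / v = 195 / 0.05828 = 3346 d
   = 3346 / 365 = 9.17 yr

9.17 years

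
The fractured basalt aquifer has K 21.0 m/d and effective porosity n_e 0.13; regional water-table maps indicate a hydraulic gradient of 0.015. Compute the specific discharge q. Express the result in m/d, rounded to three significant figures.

Specific discharge q = 21.0 × 0.015 = 0.3150 m/d

0.315 m/d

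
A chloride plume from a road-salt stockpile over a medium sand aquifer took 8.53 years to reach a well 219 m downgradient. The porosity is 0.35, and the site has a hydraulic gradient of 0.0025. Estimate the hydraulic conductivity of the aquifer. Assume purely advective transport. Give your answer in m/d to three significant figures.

9.85 m/d

t = 8.53 years = 3113 d
v = L / t = 219 / 3113 = 0.07034 m/d
K = v · n / i = 0.07034 × 0.35 / 0.0025 = 9.85 m/d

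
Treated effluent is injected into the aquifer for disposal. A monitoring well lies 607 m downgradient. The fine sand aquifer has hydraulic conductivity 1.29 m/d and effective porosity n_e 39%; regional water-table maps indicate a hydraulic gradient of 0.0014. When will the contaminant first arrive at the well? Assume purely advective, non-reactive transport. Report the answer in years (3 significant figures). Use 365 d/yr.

Darcy flux q = K·i = 1.29 × 0.0014 = 0.001806 m/d
v_s = q/n_e = 0.001806/0.39 = 0.004631 m/d
t = L / v = 607 / 0.004631 = 131100 d
   = 131100 / 365 = 359 yr

359 years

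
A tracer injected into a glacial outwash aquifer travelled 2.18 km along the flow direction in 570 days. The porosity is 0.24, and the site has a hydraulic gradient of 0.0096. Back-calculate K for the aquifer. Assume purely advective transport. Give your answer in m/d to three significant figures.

L = 2.18 km = 2180 m
v = L / t = 2180 / 570 = 3.825 m/d
K = v · n / i = 3.825 × 0.24 / 0.0096 = 95.6 m/d

95.6 m/d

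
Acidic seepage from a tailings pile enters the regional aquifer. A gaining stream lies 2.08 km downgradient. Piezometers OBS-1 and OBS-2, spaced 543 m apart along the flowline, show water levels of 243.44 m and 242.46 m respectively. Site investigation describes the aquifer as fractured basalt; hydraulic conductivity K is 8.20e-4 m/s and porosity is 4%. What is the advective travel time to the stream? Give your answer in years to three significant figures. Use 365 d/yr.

1.78 years

Hydraulic gradient i = (243.44 − 242.46) / 543 = 0.98 / 543 = 0.001805
K = 8.20e-4 m/s × 86400 s/d = 70.85 m/d
Specific discharge q = 70.85 × 0.001805 = 0.1279 m/d
Seepage velocity v = q / n = 0.1279 / 0.04 = 3.197 m/d
L = 2.08 km = 2080 m
t = L / v = 2080 / 3.197 = 650.7 d
   = 650.7 / 365 = 1.78 yr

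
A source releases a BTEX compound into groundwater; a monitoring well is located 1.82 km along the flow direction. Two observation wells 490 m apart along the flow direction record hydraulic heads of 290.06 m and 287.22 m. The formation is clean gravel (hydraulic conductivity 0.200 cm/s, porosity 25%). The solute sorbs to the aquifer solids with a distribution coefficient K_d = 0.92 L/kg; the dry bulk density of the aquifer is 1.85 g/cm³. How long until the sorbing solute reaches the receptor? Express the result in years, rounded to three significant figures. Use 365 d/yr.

Hydraulic gradient i = (290.06 − 287.22) / 490 = 2.84 / 490 = 0.005796
K = 0.200 cm/s × 864 = 172.8 m/d
Specific discharge q = 172.8 × 0.005796 = 1.002 m/d
Average linear velocity = 1.002 / 0.25 = 4.006 m/d
Retardation R = 1 + ρ_b·K_d/n = 1 + 1.85×0.92/0.25 = 7.808
Contaminant velocity v_c = v/R = 4.006/7.808 = 0.5131 m/d
L = 1.82 km = 1820 m
t = L/v_c = 1820/0.5131 = 3547 d
   = 3547/365 = 9.72 yr

9.72 years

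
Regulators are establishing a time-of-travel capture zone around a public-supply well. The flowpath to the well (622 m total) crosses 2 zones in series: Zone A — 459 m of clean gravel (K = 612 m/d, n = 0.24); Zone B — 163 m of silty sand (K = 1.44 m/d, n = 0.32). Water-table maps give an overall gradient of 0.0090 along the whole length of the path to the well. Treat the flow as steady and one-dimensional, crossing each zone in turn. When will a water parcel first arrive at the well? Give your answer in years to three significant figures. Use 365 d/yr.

For zones in series the flux q is common to all zones; the equivalent conductivity is the harmonic (thickness-weighted) mean, K_eq = L_total / Σ(L_j/K_j).
Σ(L/K) = 459/612 + 163/1.44 = 0.7500 + 113.2 = 113.9 d
K_eq = L_total / Σ(L/K) = 622 / 113.9 = 5.459 m/d
q = K_eq · i = 5.459 × 0.0090 = 0.04913 m/d (same in every zone)
Zone A: v = q/n = 0.04913/0.24 = 0.2047 m/d → t_A = 459/0.2047 = 2242 d
Zone B: v = q/n = 0.04913/0.32 = 0.1535 m/d → t_B = 163/0.1535 = 1062 d
Total t = 2242 + 1062 = 3304 d
   = 3304 / 365 = 9.05 yr

9.05 years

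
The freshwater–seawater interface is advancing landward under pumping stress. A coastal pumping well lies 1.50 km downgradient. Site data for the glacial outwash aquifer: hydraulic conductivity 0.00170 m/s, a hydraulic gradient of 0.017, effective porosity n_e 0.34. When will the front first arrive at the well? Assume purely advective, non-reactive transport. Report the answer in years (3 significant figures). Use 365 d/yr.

K = 0.00170 m/s × 86400 s/d = 146.9 m/d
q = Ki = 146.9 × 0.017 = 2.497 m/d
Seepage velocity v = q / n = 2.497 / 0.34 = 7.344 m/d
L = 1.50 km = 1500 m
t = L / v = 1500 / 7.344 = 204.2 d
   = 204.2 / 365 = 0.560 yr

0.560 years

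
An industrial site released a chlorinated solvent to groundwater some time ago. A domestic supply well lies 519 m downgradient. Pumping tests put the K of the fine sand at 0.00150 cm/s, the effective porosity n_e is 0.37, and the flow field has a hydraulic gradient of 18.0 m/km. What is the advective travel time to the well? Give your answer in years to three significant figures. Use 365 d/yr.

K = 0.00150 cm/s × 864 = 1.296 m/d
Specific discharge q = 1.296 × 0.018 = 0.02333 m/d
Seepage velocity v = q / n = 0.02333 / 0.37 = 0.06305 m/d
t = L / v = 519 / 0.06305 = 8232 d
   = 8232 / 365 = 22.6 yr

22.6 years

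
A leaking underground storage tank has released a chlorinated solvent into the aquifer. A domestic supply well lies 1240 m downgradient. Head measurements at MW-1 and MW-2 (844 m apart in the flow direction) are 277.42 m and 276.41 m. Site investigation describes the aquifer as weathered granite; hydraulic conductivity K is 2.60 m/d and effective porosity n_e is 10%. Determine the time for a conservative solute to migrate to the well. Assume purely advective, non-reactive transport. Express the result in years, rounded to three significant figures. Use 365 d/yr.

109 years

Hydraulic gradient i = (277.42 − 276.41) / 844 = 1.01 / 844 = 0.001197
Specific discharge q = 2.60 × 0.001197 = 0.003111 m/d
v_s = q/n_e = 0.003111/0.10 = 0.03111 m/d
t = L / v = 1240 / 0.03111 = 39850 d
   = 39850 / 365 = 109 yr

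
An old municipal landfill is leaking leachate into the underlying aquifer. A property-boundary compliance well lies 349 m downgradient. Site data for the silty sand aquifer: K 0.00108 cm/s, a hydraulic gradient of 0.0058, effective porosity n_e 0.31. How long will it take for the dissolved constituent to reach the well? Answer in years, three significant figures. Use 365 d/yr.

K = 0.00108 cm/s × 864 = 0.9331 m/d
Darcy flux q = K·i = 0.9331 × 0.0058 = 0.005412 m/d
v = Ki/n = 0.9331·0.0058/0.31 = 0.01746 m/d
t = L / v = 349 / 0.01746 = 19990 d
   = 19990 / 365 = 54.8 yr

54.8 years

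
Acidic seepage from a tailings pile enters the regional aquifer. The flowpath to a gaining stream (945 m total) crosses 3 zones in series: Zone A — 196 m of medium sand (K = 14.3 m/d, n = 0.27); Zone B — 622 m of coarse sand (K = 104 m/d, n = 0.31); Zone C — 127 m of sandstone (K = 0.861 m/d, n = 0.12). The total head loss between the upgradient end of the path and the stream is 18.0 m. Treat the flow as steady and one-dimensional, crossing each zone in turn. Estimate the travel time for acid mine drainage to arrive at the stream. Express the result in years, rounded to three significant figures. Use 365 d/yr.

6.64 years

Steady 1-D flow in series ⇒ the Darcy flux q is identical in every zone and the zone head losses add (resistances L/K in series).
Σ(L/K) = 196/14.3 + 622/104 + 127/0.861 = 13.71 + 5.981 + 147.5 = 167.2 d
q = ΔH / Σ(L/K) = 18.0 / 167.2 = 0.1077 m/d (same in every zone)
Zone A: v = q/n = 0.1077/0.27 = 0.3987 m/d → t_A = 196/0.3987 = 491.5 d
Zone B: v = q/n = 0.1077/0.31 = 0.3473 m/d → t_B = 622/0.3473 = 1791 d
Zone C: v = q/n = 0.1077/0.12 = 0.8972 m/d → t_C = 127/0.8972 = 141.6 d
Total t = 491.5 + 1791 + 141.6 = 2424 d
   = 2424 / 365 = 6.64 yr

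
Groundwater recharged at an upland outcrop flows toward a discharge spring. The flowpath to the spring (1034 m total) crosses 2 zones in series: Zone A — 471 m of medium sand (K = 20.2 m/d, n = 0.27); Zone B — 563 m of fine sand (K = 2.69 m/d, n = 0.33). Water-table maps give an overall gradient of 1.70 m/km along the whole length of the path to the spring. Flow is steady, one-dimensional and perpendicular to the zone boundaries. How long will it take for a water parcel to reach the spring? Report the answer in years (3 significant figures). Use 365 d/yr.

Steady 1-D flow in series ⇒ the Darcy flux q is identical in every zone and the zone head losses add (resistances L/K in series).
Σ(L/K) = 471/20.2 + 563/2.69 = 23.32 + 209.3 = 232.6 d
K_eq = L_total / Σ(L/K) = 1034 / 232.6 = 4.445 m/d
q = K_eq · i = 4.445 × 0.0017 = 0.007557 m/d (same in every zone)
Zone A: v = q/n = 0.007557/0.27 = 0.02799 m/d → t_A = 471/0.02799 = 16830 d
Zone B: v = q/n = 0.007557/0.33 = 0.02290 m/d → t_B = 563/0.02290 = 24590 d
Total t = 16830 + 24590 = 41410 d
   = 41410 / 365 = 113 yr

113 years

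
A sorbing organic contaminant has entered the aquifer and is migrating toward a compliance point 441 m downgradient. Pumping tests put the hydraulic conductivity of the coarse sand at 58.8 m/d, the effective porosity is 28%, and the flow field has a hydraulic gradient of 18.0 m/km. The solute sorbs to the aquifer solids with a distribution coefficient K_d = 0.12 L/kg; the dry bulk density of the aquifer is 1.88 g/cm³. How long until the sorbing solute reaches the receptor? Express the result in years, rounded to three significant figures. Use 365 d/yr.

q = Ki = 58.8 × 0.018 = 1.058 m/d
Seepage velocity v = q / n = 1.058 / 0.28 = 3.780 m/d
Retardation R = 1 + ρ_b·K_d/n = 1 + 1.88×0.12/0.28 = 1.806
Contaminant velocity v_c = v/R = 3.780/1.806 = 2.093 m/d
t = L/v_c = 441/2.093 = 210.7 d
   = 210.7/365 = 0.577 yr

0.577 years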